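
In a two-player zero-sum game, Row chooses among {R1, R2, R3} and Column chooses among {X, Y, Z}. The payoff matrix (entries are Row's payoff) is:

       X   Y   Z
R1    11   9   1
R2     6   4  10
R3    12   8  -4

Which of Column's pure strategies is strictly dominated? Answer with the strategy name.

Y holds Row's payoff strictly below X in every row: 9 < 11, 4 < 6, 8 < 12.
So X is strictly dominated for Column.

X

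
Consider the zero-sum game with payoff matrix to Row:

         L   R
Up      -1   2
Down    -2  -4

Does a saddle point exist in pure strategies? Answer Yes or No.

Yes

Row minima: Up → -1, Down → -4; maximin = -1.
Column maxima: L → -1, R → 2; minimax = -1.
maximin = minimax = -1, so a saddle point exists.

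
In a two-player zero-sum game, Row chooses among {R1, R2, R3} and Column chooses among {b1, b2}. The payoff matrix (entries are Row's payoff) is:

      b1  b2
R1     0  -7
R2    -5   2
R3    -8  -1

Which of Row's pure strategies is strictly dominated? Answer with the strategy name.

R3

R2 gives a strictly higher payoff than R3 against every column: -5 > -8, 2 > -1.
So R3 is strictly dominated and Row never plays it.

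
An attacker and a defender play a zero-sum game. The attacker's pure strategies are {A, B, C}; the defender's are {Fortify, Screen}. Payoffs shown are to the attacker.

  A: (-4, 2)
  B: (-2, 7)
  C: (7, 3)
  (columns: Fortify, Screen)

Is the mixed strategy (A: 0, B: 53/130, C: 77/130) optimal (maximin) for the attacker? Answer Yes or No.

No

Against Fortify this mix gives (53/130)·(-2) + (77/130)·7 = 433/130.
Against Screen this mix gives (53/130)·7 + (77/130)·3 = 301/65.
The defender will play Fortify, holding the attacker to 433/130. Shifting weight toward the row that does better against Fortify would raise this floor (the equalizing mix achieves 55/13 against both Fortify and Screen), so the proposed strategy is not optimal.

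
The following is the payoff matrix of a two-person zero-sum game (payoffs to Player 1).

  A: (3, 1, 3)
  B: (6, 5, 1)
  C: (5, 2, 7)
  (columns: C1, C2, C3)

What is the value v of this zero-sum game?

11/3

Row minima: A → 1, B → 1, C → 2; maximin = 2.
Column maxima: C1 → 6, C2 → 5, C3 → 7; minimax = 5.
2 ≠ 5, so there is no saddle point; optimal play is mixed.
A is strictly dominated by C, so Player 1 never plays it.
C1 is strictly dominated by C2 (it gives Player 1 strictly more in every row), so Player 2 never plays it.
On the remaining 2×2 (B, C vs C2, C3):
Let Player 1 play B with probability p. Expected payoff against C2: 5p + 2(1−p) = 3p + 2; against C3: 1p + 7(1−p) = −6p + 7.
Setting these equal: 3p + 2 = −6p + 7 ⇒ 9p = 5 ⇒ p = 5/9, and the value is (3)·(5/9) + 2 = 11/3.
For Player 2: with q = P(C2), equating B's and C's payoffs gives 4q + 1 = −5q + 7 ⇒ q = 2/3.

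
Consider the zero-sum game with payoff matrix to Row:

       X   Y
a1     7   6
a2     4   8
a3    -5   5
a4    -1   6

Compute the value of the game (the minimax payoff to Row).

32/5

Row minima: a1 → 6, a2 → 4, a3 → -5, a4 → -1; maximin = 6.
Column maxima: X → 7, Y → 8; minimax = 7.
6 ≠ 7, so there is no saddle point; optimal play is mixed.
a3 is strictly dominated by a1, so Row never plays it.
a4 is strictly dominated by a2, so Row never plays it.
On the remaining 2×2 (a1, a2 vs X, Y):
Let Row play a1 with probability p. Expected payoff against X: 7p + 4(1−p) = 3p + 4; against Y: 6p + 8(1−p) = −2p + 8.
Setting these equal: 3p + 4 = −2p + 8 ⇒ 5p = 4 ⇒ p = 4/5, and the value is (3)·(4/5) + 4 = 32/5.
For Column: with q = P(X), equating a1's and a2's payoffs gives q + 6 = −4q + 8 ⇒ q = 2/5.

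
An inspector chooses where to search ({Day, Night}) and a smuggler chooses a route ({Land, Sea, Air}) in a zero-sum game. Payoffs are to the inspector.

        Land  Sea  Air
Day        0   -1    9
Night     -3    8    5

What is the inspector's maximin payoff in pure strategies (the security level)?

Row minima: Day → -1, Night → -3.
The best of these is -1.

-1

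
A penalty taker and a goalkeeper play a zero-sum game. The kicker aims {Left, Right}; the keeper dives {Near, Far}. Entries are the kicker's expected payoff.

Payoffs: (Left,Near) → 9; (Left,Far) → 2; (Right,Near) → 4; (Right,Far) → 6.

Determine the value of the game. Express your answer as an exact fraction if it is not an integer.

46/9

Row minima: Left → 2, Right → 4; maximin = 4.
Column maxima: Near → 9, Far → 6; minimax = 6.
4 ≠ 6, so there is no saddle point; optimal play is mixed.
Let the kicker play Left with probability p. Expected payoff against Near: 9p + 4(1−p) = 5p + 4; against Far: 2p + 6(1−p) = −4p + 6.
Setting these equal: 5p + 4 = −4p + 6 ⇒ 9p = 2 ⇒ p = 2/9, and the value is (5)·(2/9) + 4 = 46/9.
For the keeper: with q = P(Near), equating Left's and Right's payoffs gives 7q + 2 = −2q + 6 ⇒ q = 4/9.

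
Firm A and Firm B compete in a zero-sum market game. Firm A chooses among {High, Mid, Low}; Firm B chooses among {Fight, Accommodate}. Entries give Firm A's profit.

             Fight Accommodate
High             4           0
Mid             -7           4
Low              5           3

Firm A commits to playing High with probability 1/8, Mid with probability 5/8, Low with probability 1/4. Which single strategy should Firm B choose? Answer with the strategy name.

If Firm B plays Fight, Firm A's expected payoff is (1/8)·4 + (5/8)·(-7) + (1/4)·5 = -21/8.
If Firm B plays Accommodate, Firm A's expected payoff is (1/8)·0 + (5/8)·4 + (1/4)·3 = 13/4.
Firm B minimizes Firm A's payoff; the smallest is -21/8, so the best response is Fight.

Fight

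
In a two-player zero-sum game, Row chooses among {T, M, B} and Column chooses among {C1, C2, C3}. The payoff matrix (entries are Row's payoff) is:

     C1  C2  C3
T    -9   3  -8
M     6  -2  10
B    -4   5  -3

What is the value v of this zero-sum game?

22/17

Row minima: T → -9, M → -2, B → -4; maximin = -2.
Column maxima: C1 → 6, C2 → 5, C3 → 10; minimax = 5.
-2 ≠ 5, so there is no saddle point; optimal play is mixed.
T is strictly dominated by B, so Row never plays it.
C3 is strictly dominated by C1 (it gives Row strictly more in every row), so Column never plays it.
On the remaining 2×2 (M, B vs C1, C2):
Let Row play M with probability p. Expected payoff against C1: 6p + (-4)(1−p) = 10p − 4; against C2: (-2)p + 5(1−p) = −7p + 5.
Setting these equal: 10p − 4 = −7p + 5 ⇒ 17p = 9 ⇒ p = 9/17, and the value is (10)·(9/17) − 4 = 22/17.
For Column: with q = P(C1), equating M's and B's payoffs gives 8q − 2 = −9q + 5 ⇒ q = 7/17.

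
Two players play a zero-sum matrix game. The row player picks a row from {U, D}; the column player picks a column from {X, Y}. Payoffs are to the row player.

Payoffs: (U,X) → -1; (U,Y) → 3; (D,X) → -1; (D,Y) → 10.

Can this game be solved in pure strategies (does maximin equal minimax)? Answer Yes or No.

Row minima: U → -1, D → -1; maximin = -1.
Column maxima: X → -1, Y → 10; minimax = -1.
maximin = minimax = -1, so a saddle point exists.

Yes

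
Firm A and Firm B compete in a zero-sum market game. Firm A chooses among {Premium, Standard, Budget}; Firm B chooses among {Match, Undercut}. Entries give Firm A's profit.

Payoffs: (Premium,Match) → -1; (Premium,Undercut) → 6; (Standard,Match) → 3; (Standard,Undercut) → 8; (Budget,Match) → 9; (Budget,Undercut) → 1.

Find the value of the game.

Row minima: Premium → -1, Standard → 3, Budget → 1; maximin = 3.
Column maxima: Match → 9, Undercut → 8; minimax = 8.
3 ≠ 8, so there is no saddle point; optimal play is mixed.
Premium is strictly dominated by Standard, so Firm A never plays it.
On the remaining 2×2 (Standard, Budget vs Match, Undercut):
Let Firm A play Standard with probability p. Expected payoff against Match: 3p + 9(1−p) = −6p + 9; against Undercut: 8p + 1(1−p) = 7p + 1.
Setting these equal: −6p + 9 = 7p + 1 ⇒ −13p = -8 ⇒ p = 8/13, and the value is (-6)·(8/13) + 9 = 69/13.
For Firm B: with q = P(Match), equating Standard's and Budget's payoffs gives −5q + 8 = 8q + 1 ⇒ q = 7/13.

69/13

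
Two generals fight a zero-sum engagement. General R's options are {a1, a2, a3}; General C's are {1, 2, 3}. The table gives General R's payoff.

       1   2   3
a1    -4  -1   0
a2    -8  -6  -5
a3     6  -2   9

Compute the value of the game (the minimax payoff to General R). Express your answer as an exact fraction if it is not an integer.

-14/11

Row minima: a1 → -4, a2 → -8, a3 → -2; maximin = -2.
Column maxima: 1 → 6, 2 → -1, 3 → 9; minimax = -1.
-2 ≠ -1, so there is no saddle point; optimal play is mixed.
a2 is strictly dominated by a1, so General R never plays it.
3 is strictly dominated by 1 (it gives General R strictly more in every row), so General C never plays it.
On the remaining 2×2 (a1, a3 vs 1, 2):
Let General R play a1 with probability p. Expected payoff against 1: (-4)p + 6(1−p) = −10p + 6; against 2: (-1)p + (-2)(1−p) = p − 2.
Setting these equal: −10p + 6 = p − 2 ⇒ −11p = -8 ⇒ p = 8/11, and the value is (-10)·(8/11) + 6 = -14/11.
For General C: with q = P(1), equating a1's and a3's payoffs gives −3q − 1 = 8q − 2 ⇒ q = 1/11.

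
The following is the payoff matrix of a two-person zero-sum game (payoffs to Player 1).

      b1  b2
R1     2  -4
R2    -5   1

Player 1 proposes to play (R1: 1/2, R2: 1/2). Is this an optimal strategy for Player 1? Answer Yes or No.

Yes

Against b1 this mix gives (1/2)·2 + (1/2)·(-5) = -3/2.
Against b2 this mix gives (1/2)·(-4) + (1/2)·1 = -3/2.
All of Player 2's active replies (b1, b2) yield -3/2, and no column does worse for Player 1. The mix makes Player 2 indifferent and guarantees -3/2, so it is optimal.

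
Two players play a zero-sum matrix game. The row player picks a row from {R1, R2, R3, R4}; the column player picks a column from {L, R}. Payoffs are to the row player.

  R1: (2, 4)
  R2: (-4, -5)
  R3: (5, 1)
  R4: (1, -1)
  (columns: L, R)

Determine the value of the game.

3

Row minima: R1 → 2, R2 → -5, R3 → 1, R4 → -1; maximin = 2.
Column maxima: L → 5, R → 4; minimax = 4.
2 ≠ 4, so there is no saddle point; optimal play is mixed.
R2 is strictly dominated by R1, so the row player never plays it.
R4 is strictly dominated by R1, so the row player never plays it.
On the remaining 2×2 (R1, R3 vs L, R):
Let the row player play R1 with probability p. Expected payoff against L: 2p + 5(1−p) = −3p + 5; against R: 4p + 1(1−p) = 3p + 1.
Setting these equal: −3p + 5 = 3p + 1 ⇒ −6p = -4 ⇒ p = 2/3, and the value is (-3)·(2/3) + 5 = 3.
For the column player: with q = P(L), equating R1's and R3's payoffs gives −2q + 4 = 4q + 1 ⇒ q = 1/2.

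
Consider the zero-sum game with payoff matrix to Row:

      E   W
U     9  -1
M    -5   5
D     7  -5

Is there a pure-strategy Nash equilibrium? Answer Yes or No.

No

Row minima: U → -1, M → -5, D → -5; maximin = -1.
Column maxima: E → 9, W → 5; minimax = 5.
-1 ≠ 5, so no pure-strategy equilibrium exists.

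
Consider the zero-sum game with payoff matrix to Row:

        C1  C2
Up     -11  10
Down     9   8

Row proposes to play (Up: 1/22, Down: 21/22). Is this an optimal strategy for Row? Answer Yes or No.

Against C1 this mix gives (1/22)·(-11) + (21/22)·9 = 89/11.
Against C2 this mix gives (1/22)·10 + (21/22)·8 = 89/11.
All of Column's active replies (C1, C2) yield 89/11, and no column does worse for Row. The mix makes Column indifferent and guarantees 89/11, so it is optimal.

Yes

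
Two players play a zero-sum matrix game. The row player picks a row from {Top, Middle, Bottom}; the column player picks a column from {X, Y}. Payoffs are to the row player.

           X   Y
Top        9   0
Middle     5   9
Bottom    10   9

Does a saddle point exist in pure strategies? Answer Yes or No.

Yes

Row minima: Top → 0, Middle → 5, Bottom → 9; maximin = 9.
Column maxima: X → 10, Y → 9; minimax = 9.
maximin = minimax = 9, so a saddle point exists.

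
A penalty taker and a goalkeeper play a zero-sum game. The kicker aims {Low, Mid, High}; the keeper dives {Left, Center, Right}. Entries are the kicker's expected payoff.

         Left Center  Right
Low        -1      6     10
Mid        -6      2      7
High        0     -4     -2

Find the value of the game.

-4/11

Row minima: Low → -1, Mid → -6, High → -4; maximin = -1.
Column maxima: Left → 0, Center → 6, Right → 10; minimax = 0.
-1 ≠ 0, so there is no saddle point; optimal play is mixed.
Mid is strictly dominated by Low, so the kicker never plays it.
Right is strictly dominated by Center (it gives the kicker strictly more in every row), so the keeper never plays it.
On the remaining 2×2 (Low, High vs Left, Center):
Let the kicker play Low with probability p. Expected payoff against Left: (-1)p + 0(1−p) = −p; against Center: 6p + (-4)(1−p) = 10p − 4.
Setting these equal: −p = 10p − 4 ⇒ −11p = -4 ⇒ p = 4/11, and the value is (-1)·(4/11) = -4/11.
For the keeper: with q = P(Left), equating Low's and High's payoffs gives −7q + 6 = 4q − 4 ⇒ q = 10/11.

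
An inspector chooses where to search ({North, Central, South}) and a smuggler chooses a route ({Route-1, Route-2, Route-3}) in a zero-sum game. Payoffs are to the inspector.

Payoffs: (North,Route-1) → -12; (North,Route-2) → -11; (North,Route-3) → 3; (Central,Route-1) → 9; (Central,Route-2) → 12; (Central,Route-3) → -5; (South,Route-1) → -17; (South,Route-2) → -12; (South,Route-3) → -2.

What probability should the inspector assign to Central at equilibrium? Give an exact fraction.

Row minima: North → -12, Central → -5, South → -17; maximin = -5.
Column maxima: Route-1 → 9, Route-2 → 12, Route-3 → 3; minimax = 3.
-5 ≠ 3, so there is no saddle point; optimal play is mixed.
South is strictly dominated by North, so the inspector never plays it.
Route-2 is strictly dominated by Route-1 (it gives the inspector strictly more in every row), so the smuggler never plays it.
On the remaining 2×2 (North, Central vs Route-1, Route-3):
Let the inspector play North with probability p. Expected payoff against Route-1: (-12)p + 9(1−p) = −21p + 9; against Route-3: 3p + (-5)(1−p) = 8p − 5.
Setting these equal: −21p + 9 = 8p − 5 ⇒ −29p = -14 ⇒ p = 14/29, and the value is (-21)·(14/29) + 9 = -33/29.
For the smuggler: with q = P(Route-1), equating North's and Central's payoffs gives −15q + 3 = 14q − 5 ⇒ q = 8/29.

15/29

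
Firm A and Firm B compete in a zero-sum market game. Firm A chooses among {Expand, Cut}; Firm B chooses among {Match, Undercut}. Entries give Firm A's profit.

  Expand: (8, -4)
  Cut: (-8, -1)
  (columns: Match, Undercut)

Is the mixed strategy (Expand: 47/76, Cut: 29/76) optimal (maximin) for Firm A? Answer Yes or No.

Against Match this mix gives (47/76)·8 + (29/76)·(-8) = 36/19.
Against Undercut this mix gives (47/76)·(-4) + (29/76)·(-1) = -217/76.
Firm B will play Undercut, holding Firm A to -217/76. Shifting weight toward the row that does better against Undercut would raise this floor (the equalizing mix achieves -40/19 against both Undercut and Match), so the proposed strategy is not optimal.

No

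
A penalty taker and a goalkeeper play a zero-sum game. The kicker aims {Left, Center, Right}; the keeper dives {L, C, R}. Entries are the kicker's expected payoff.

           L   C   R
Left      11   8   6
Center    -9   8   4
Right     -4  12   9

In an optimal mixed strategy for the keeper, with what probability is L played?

Row minima: Left → 6, Center → -9, Right → -4; maximin = 6.
Column maxima: L → 11, C → 12, R → 9; minimax = 9.
6 ≠ 9, so there is no saddle point; optimal play is mixed.
Center is strictly dominated by Right, so the kicker never plays it.
C is strictly dominated by R (it gives the kicker strictly more in every row), so the keeper never plays it.
On the remaining 2×2 (Left, Right vs L, R):
Let the kicker play Left with probability p. Expected payoff against L: 11p + (-4)(1−p) = 15p − 4; against R: 6p + 9(1−p) = −3p + 9.
Setting these equal: 15p − 4 = −3p + 9 ⇒ 18p = 13 ⇒ p = 13/18, and the value is (15)·(13/18) − 4 = 41/6.
For the keeper: with q = P(L), equating Left's and Right's payoffs gives 5q + 6 = −13q + 9 ⇒ q = 1/6.

1/6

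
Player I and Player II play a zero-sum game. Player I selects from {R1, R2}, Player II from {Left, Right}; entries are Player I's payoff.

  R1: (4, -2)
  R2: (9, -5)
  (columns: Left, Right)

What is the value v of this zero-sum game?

Row minima: R1 → -2, R2 → -5; maximin = -2.
Column maxima: Left → 9, Right → -2; minimax = -2.
Since maximin = minimax = -2, there is a saddle point and the value is -2.

-2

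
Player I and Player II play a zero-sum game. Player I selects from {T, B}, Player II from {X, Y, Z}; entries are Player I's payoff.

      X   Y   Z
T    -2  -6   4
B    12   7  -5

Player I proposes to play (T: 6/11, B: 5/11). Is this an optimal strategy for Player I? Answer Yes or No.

Against X this mix gives (6/11)·(-2) + (5/11)·12 = 48/11.
Against Y this mix gives (6/11)·(-6) + (5/11)·7 = -1/11.
Against Z this mix gives (6/11)·4 + (5/11)·(-5) = -1/11.
All of Player II's active replies (Y, Z) yield -1/11, and no column does worse for Player I. The mix makes Player II indifferent and guarantees -1/11, so it is optimal.

Yes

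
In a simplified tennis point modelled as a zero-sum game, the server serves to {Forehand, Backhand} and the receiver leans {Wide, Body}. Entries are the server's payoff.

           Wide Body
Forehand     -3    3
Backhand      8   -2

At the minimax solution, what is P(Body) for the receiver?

11/16

Row minima: Forehand → -3, Backhand → -2; maximin = -2.
Column maxima: Wide → 8, Body → 3; minimax = 3.
-2 ≠ 3, so there is no saddle point; optimal play is mixed.
Let the server play Forehand with probability p. Expected payoff against Wide: (-3)p + 8(1−p) = −11p + 8; against Body: 3p + (-2)(1−p) = 5p − 2.
Setting these equal: −11p + 8 = 5p − 2 ⇒ −16p = -10 ⇒ p = 5/8, and the value is (-11)·(5/8) + 8 = 9/8.
For the receiver: with q = P(Wide), equating Forehand's and Backhand's payoffs gives −6q + 3 = 10q − 2 ⇒ q = 5/16.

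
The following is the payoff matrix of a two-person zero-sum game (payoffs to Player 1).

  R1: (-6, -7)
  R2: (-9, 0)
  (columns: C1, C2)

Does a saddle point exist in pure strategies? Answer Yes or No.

No

Row minima: R1 → -7, R2 → -9; maximin = -7.
Column maxima: C1 → -6, C2 → 0; minimax = -6.
-7 ≠ -6, so no pure-strategy equilibrium exists.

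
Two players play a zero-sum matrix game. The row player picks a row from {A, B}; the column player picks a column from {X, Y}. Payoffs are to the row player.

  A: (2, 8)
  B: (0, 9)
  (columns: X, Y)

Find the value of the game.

2

Row minima: A → 2, B → 0; maximin = 2.
Column maxima: X → 2, Y → 9; minimax = 2.
Since maximin = minimax = 2, there is a saddle point and the value is 2.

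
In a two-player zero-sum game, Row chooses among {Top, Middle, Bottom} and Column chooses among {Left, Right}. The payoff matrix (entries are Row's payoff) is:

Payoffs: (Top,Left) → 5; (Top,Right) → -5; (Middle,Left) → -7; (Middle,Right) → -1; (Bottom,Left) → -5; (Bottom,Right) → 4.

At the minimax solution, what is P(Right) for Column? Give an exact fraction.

10/19

Row minima: Top → -5, Middle → -7, Bottom → -5; maximin = -5.
Column maxima: Left → 5, Right → 4; minimax = 4.
-5 ≠ 4, so there is no saddle point; optimal play is mixed.
Middle is strictly dominated by Bottom, so Row never plays it.
On the remaining 2×2 (Top, Bottom vs Left, Right):
Let Row play Top with probability p. Expected payoff against Left: 5p + (-5)(1−p) = 10p − 5; against Right: (-5)p + 4(1−p) = −9p + 4.
Setting these equal: 10p − 5 = −9p + 4 ⇒ 19p = 9 ⇒ p = 9/19, and the value is (10)·(9/19) − 5 = -5/19.
For Column: with q = P(Left), equating Top's and Bottom's payoffs gives 10q − 5 = −9q + 4 ⇒ q = 9/19.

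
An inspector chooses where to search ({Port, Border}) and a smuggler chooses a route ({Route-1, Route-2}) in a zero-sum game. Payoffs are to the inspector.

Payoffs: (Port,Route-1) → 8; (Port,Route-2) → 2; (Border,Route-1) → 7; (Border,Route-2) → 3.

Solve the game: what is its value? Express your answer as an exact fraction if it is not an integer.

3

Row minima: Port → 2, Border → 3; maximin = 3.
Column maxima: Route-1 → 8, Route-2 → 3; minimax = 3.
Since maximin = minimax = 3, there is a saddle point and the value is 3.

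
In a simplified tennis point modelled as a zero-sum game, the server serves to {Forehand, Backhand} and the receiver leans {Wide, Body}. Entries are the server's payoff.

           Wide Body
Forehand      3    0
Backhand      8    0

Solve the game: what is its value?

0

Row minima: Forehand → 0, Backhand → 0; maximin = 0.
Column maxima: Wide → 8, Body → 0; minimax = 0.
Since maximin = minimax = 0, there is a saddle point and the value is 0.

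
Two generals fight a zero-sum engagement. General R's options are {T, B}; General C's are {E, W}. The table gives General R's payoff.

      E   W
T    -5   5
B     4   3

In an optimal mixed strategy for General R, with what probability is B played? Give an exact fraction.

10/11

Row minima: T → -5, B → 3; maximin = 3.
Column maxima: E → 4, W → 5; minimax = 4.
3 ≠ 4, so there is no saddle point; optimal play is mixed.
Let General R play T with probability p. Expected payoff against E: (-5)p + 4(1−p) = −9p + 4; against W: 5p + 3(1−p) = 2p + 3.
Setting these equal: −9p + 4 = 2p + 3 ⇒ −11p = -1 ⇒ p = 1/11, and the value is (-9)·(1/11) + 4 = 35/11.
For General C: with q = P(E), equating T's and B's payoffs gives −10q + 5 = q + 3 ⇒ q = 2/11.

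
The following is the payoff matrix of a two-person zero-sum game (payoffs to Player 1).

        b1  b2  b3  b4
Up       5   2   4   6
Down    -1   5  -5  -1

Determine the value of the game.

5/2

Row minima: Up → 2, Down → -5; maximin = 2.
Column maxima: b1 → 5, b2 → 5, b3 → 4, b4 → 6; minimax = 4.
2 ≠ 4, so there is no saddle point; optimal play is mixed.
b1 is strictly dominated by b3 (it gives Player 1 strictly more in every row), so Player 2 never plays it.
b4 is strictly dominated by b3 (it gives Player 1 strictly more in every row), so Player 2 never plays it.
On the remaining 2×2 (Up, Down vs b2, b3):
Let Player 1 play Up with probability p. Expected payoff against b2: 2p + 5(1−p) = −3p + 5; against b3: 4p + (-5)(1−p) = 9p − 5.
Setting these equal: −3p + 5 = 9p − 5 ⇒ −12p = -10 ⇒ p = 5/6, and the value is (-3)·(5/6) + 5 = 5/2.
For Player 2: with q = P(b2), equating Up's and Down's payoffs gives −2q + 4 = 10q − 5 ⇒ q = 3/4.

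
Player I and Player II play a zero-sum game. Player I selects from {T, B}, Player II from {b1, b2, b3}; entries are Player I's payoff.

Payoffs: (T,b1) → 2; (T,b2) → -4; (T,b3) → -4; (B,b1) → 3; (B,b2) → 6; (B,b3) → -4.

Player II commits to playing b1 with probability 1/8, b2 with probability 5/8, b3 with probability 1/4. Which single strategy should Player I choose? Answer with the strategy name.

B

Expected payoff of T: (1/8)·2 + (5/8)·(-4) + (1/4)·(-4) = -13/4.
Expected payoff of B: (1/8)·3 + (5/8)·6 + (1/4)·(-4) = 25/8.
The largest is 25/8, so Player I's best response is B.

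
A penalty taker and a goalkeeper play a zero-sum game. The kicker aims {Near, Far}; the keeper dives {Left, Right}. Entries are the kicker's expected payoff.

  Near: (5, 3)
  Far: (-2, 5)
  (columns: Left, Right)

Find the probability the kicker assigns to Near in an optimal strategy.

7/9

Row minima: Near → 3, Far → -2; maximin = 3.
Column maxima: Left → 5, Right → 5; minimax = 5.
3 ≠ 5, so there is no saddle point; optimal play is mixed.
Let the kicker play Near with probability p. Expected payoff against Left: 5p + (-2)(1−p) = 7p − 2; against Right: 3p + 5(1−p) = −2p + 5.
Setting these equal: 7p − 2 = −2p + 5 ⇒ 9p = 7 ⇒ p = 7/9, and the value is (7)·(7/9) − 2 = 31/9.
For the keeper: with q = P(Left), equating Near's and Far's payoffs gives 2q + 3 = −7q + 5 ⇒ q = 2/9.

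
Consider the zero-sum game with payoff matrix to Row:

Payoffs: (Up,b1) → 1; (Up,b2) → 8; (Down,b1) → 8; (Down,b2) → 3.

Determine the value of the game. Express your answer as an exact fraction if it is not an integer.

Row minima: Up → 1, Down → 3; maximin = 3.
Column maxima: b1 → 8, b2 → 8; minimax = 8.
3 ≠ 8, so there is no saddle point; optimal play is mixed.
Let Row play Up with probability p. Expected payoff against b1: 1p + 8(1−p) = −7p + 8; against b2: 8p + 3(1−p) = 5p + 3.
Setting these equal: −7p + 8 = 5p + 3 ⇒ −12p = -5 ⇒ p = 5/12, and the value is (-7)·(5/12) + 8 = 61/12.
For Column: with q = P(b1), equating Up's and Down's payoffs gives −7q + 8 = 5q + 3 ⇒ q = 5/12.

61/12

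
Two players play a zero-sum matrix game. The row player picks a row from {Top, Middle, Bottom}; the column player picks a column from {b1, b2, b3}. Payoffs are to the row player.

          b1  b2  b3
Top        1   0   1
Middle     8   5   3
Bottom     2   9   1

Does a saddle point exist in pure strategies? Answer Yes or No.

Yes

Row minima: Top → 0, Middle → 3, Bottom → 1; maximin = 3.
Column maxima: b1 → 8, b2 → 9, b3 → 3; minimax = 3.
maximin = minimax = 3, so a saddle point exists.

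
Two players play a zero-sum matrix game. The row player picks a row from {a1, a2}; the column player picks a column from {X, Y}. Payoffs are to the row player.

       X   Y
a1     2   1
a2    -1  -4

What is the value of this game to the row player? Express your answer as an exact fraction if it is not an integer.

1

Row minima: a1 → 1, a2 → -4; maximin = 1.
Column maxima: X → 2, Y → 1; minimax = 1.
Since maximin = minimax = 1, there is a saddle point and the value is 1.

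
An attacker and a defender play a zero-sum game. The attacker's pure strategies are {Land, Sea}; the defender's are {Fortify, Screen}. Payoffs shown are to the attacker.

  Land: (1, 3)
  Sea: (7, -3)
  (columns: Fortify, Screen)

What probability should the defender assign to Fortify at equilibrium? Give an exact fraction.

Row minima: Land → 1, Sea → -3; maximin = 1.
Column maxima: Fortify → 7, Screen → 3; minimax = 3.
1 ≠ 3, so there is no saddle point; optimal play is mixed.
Let the attacker play Land with probability p. Expected payoff against Fortify: 1p + 7(1−p) = −6p + 7; against Screen: 3p + (-3)(1−p) = 6p − 3.
Setting these equal: −6p + 7 = 6p − 3 ⇒ −12p = -10 ⇒ p = 5/6, and the value is (-6)·(5/6) + 7 = 2.
For the defender: with q = P(Fortify), equating Land's and Sea's payoffs gives −2q + 3 = 10q − 3 ⇒ q = 1/2.

1/2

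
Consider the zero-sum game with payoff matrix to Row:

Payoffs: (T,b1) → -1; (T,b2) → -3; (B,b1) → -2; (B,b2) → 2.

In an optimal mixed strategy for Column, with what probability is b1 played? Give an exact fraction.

5/6

Row minima: T → -3, B → -2; maximin = -2.
Column maxima: b1 → -1, b2 → 2; minimax = -1.
-2 ≠ -1, so there is no saddle point; optimal play is mixed.
Let Row play T with probability p. Expected payoff against b1: (-1)p + (-2)(1−p) = p − 2; against b2: (-3)p + 2(1−p) = −5p + 2.
Setting these equal: p − 2 = −5p + 2 ⇒ 6p = 4 ⇒ p = 2/3, and the value is (1)·(2/3) − 2 = -4/3.
For Column: with q = P(b1), equating T's and B's payoffs gives 2q − 3 = −4q + 2 ⇒ q = 5/6.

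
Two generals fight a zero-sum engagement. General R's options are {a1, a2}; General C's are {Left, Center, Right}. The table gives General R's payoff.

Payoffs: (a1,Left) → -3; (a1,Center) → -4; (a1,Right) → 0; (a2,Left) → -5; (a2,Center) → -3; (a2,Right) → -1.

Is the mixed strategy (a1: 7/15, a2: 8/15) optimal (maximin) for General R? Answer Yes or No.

No

Against Left this mix gives (7/15)·(-3) + (8/15)·(-5) = -61/15.
Against Center this mix gives (7/15)·(-4) + (8/15)·(-3) = -52/15.
Against Right this mix gives (7/15)·0 + (8/15)·(-1) = -8/15.
General C will play Left, holding General R to -61/15. Shifting weight toward the row that does better against Left would raise this floor (the equalizing mix achieves -11/3 against both Left and Center), so the proposed strategy is not optimal.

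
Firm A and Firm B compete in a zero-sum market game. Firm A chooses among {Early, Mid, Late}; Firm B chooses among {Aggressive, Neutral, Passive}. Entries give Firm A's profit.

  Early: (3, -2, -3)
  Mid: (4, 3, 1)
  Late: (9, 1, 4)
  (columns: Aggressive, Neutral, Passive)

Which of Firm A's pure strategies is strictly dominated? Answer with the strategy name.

Early

Mid gives a strictly higher payoff than Early against every column: 4 > 3, 3 > -2, 1 > -3.
So Early is strictly dominated and Firm A never plays it.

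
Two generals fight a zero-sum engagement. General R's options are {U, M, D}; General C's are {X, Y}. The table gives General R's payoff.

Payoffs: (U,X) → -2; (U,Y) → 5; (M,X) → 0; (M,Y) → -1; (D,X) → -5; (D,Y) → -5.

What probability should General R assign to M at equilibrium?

7/8

Row minima: U → -2, M → -1, D → -5; maximin = -1.
Column maxima: X → 0, Y → 5; minimax = 0.
-1 ≠ 0, so there is no saddle point; optimal play is mixed.
D is strictly dominated by U, so General R never plays it.
On the remaining 2×2 (U, M vs X, Y):
Let General R play U with probability p. Expected payoff against X: (-2)p + 0(1−p) = −2p; against Y: 5p + (-1)(1−p) = 6p − 1.
Setting these equal: −2p = 6p − 1 ⇒ −8p = -1 ⇒ p = 1/8, and the value is (-2)·(1/8) = -1/4.
For General C: with q = P(X), equating U's and M's payoffs gives −7q + 5 = q − 1 ⇒ q = 3/4.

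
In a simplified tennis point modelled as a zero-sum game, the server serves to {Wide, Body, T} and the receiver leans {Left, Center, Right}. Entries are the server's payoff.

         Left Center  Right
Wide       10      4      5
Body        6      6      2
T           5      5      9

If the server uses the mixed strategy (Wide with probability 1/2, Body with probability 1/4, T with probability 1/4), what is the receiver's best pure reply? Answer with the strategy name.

If the receiver plays Left, the server's expected payoff is (1/2)·10 + (1/4)·6 + (1/4)·5 = 31/4.
If the receiver plays Center, the server's expected payoff is (1/2)·4 + (1/4)·6 + (1/4)·5 = 19/4.
If the receiver plays Right, the server's expected payoff is (1/2)·5 + (1/4)·2 + (1/4)·9 = 21/4.
The receiver minimizes the server's payoff; the smallest is 19/4, so the best response is Center.

Center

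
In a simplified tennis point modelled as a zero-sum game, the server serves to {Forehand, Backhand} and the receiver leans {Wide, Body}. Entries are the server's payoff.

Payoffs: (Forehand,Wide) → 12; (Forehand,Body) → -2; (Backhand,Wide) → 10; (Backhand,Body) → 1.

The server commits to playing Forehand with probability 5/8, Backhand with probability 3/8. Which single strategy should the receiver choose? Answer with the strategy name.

If the receiver plays Wide, the server's expected payoff is (5/8)·12 + (3/8)·10 = 45/4.
If the receiver plays Body, the server's expected payoff is (5/8)·(-2) + (3/8)·1 = -7/8.
The receiver minimizes the server's payoff; the smallest is -7/8, so the best response is Body.

Body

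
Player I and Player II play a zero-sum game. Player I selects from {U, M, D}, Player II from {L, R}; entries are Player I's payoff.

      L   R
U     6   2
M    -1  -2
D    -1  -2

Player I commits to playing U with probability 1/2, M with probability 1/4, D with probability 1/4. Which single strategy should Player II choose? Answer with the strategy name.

R

If Player II plays L, Player I's expected payoff is (1/2)·6 + (1/4)·(-1) + (1/4)·(-1) = 5/2.
If Player II plays R, Player I's expected payoff is (1/2)·2 + (1/4)·(-2) + (1/4)·(-2) = 0.
Player II minimizes Player I's payoff; the smallest is 0, so the best response is R.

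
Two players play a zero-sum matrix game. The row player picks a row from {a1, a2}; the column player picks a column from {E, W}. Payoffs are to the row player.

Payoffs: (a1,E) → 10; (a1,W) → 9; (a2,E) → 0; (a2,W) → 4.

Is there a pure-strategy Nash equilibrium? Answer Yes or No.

Row minima: a1 → 9, a2 → 0; maximin = 9.
Column maxima: E → 10, W → 9; minimax = 9.
maximin = minimax = 9, so a saddle point exists.

Yes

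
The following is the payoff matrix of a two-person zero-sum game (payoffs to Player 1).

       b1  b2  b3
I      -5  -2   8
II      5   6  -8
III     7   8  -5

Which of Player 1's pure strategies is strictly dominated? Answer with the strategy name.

II

III gives a strictly higher payoff than II against every column: 7 > 5, 8 > 6, -5 > -8.
So II is strictly dominated and Player 1 never plays it.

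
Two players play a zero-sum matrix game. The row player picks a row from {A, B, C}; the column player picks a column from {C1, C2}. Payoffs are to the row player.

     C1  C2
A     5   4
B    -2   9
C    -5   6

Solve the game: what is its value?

Row minima: A → 4, B → -2, C → -5; maximin = 4.
Column maxima: C1 → 5, C2 → 9; minimax = 5.
4 ≠ 5, so there is no saddle point; optimal play is mixed.
C is strictly dominated by B, so the row player never plays it.
On the remaining 2×2 (A, B vs C1, C2):
Let the row player play A with probability p. Expected payoff against C1: 5p + (-2)(1−p) = 7p − 2; against C2: 4p + 9(1−p) = −5p + 9.
Setting these equal: 7p − 2 = −5p + 9 ⇒ 12p = 11 ⇒ p = 11/12, and the value is (7)·(11/12) − 2 = 53/12.
For the column player: with q = P(C1), equating A's and B's payoffs gives q + 4 = −11q + 9 ⇒ q = 5/12.

53/12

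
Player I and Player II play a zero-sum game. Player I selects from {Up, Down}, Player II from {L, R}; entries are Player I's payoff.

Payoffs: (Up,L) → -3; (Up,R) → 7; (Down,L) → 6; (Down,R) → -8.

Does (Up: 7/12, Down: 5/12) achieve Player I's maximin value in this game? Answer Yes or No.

Against L this mix gives (7/12)·(-3) + (5/12)·6 = 3/4.
Against R this mix gives (7/12)·7 + (5/12)·(-8) = 3/4.
All of Player II's active replies (L, R) yield 3/4, and no column does worse for Player I. The mix makes Player II indifferent and guarantees 3/4, so it is optimal.

Yes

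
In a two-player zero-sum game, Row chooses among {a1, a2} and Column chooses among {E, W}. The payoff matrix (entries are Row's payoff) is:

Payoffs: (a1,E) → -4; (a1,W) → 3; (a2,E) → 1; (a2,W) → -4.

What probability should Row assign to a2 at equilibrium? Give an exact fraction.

Row minima: a1 → -4, a2 → -4; maximin = -4.
Column maxima: E → 1, W → 3; minimax = 1.
-4 ≠ 1, so there is no saddle point; optimal play is mixed.
Let Row play a1 with probability p. Expected payoff against E: (-4)p + 1(1−p) = −5p + 1; against W: 3p + (-4)(1−p) = 7p − 4.
Setting these equal: −5p + 1 = 7p − 4 ⇒ −12p = -5 ⇒ p = 5/12, and the value is (-5)·(5/12) + 1 = -13/12.
For Column: with q = P(E), equating a1's and a2's payoffs gives −7q + 3 = 5q − 4 ⇒ q = 7/12.

7/12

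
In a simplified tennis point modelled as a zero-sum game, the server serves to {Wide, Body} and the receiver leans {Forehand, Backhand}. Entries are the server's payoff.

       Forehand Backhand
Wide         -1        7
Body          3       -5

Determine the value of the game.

Row minima: Wide → -1, Body → -5; maximin = -1.
Column maxima: Forehand → 3, Backhand → 7; minimax = 3.
-1 ≠ 3, so there is no saddle point; optimal play is mixed.
Let the server play Wide with probability p. Expected payoff against Forehand: (-1)p + 3(1−p) = −4p + 3; against Backhand: 7p + (-5)(1−p) = 12p − 5.
Setting these equal: −4p + 3 = 12p − 5 ⇒ −16p = -8 ⇒ p = 1/2, and the value is (-4)·(1/2) + 3 = 1.
For the receiver: with q = P(Forehand), equating Wide's and Body's payoffs gives −8q + 7 = 8q − 5 ⇒ q = 3/4.

1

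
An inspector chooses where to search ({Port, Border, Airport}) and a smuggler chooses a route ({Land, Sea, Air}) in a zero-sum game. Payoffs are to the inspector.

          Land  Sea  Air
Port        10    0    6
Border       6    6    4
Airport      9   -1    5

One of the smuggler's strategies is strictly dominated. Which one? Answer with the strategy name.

Air holds the inspector's payoff strictly below Land in every row: 6 < 10, 4 < 6, 5 < 9.
So Land is strictly dominated for the smuggler.

Land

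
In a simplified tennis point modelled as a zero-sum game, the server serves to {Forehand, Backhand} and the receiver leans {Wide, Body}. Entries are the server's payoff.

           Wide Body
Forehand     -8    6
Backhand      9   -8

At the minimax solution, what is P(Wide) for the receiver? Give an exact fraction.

Row minima: Forehand → -8, Backhand → -8; maximin = -8.
Column maxima: Wide → 9, Body → 6; minimax = 6.
-8 ≠ 6, so there is no saddle point; optimal play is mixed.
Let the server play Forehand with probability p. Expected payoff against Wide: (-8)p + 9(1−p) = −17p + 9; against Body: 6p + (-8)(1−p) = 14p − 8.
Setting these equal: −17p + 9 = 14p − 8 ⇒ −31p = -17 ⇒ p = 17/31, and the value is (-17)·(17/31) + 9 = -10/31.
For the receiver: with q = P(Wide), equating Forehand's and Backhand's payoffs gives −14q + 6 = 17q − 8 ⇒ q = 14/31.

14/31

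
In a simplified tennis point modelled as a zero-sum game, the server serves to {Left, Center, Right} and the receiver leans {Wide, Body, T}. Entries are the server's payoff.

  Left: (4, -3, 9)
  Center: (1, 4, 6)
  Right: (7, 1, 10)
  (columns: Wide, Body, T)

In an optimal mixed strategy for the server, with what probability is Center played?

Row minima: Left → -3, Center → 1, Right → 1; maximin = 1.
Column maxima: Wide → 7, Body → 4, T → 10; minimax = 4.
1 ≠ 4, so there is no saddle point; optimal play is mixed.
Left is strictly dominated by Right, so the server never plays it.
T is strictly dominated by Wide (it gives the server strictly more in every row), so the receiver never plays it.
On the remaining 2×2 (Center, Right vs Wide, Body):
Let the server play Center with probability p. Expected payoff against Wide: 1p + 7(1−p) = −6p + 7; against Body: 4p + 1(1−p) = 3p + 1.
Setting these equal: −6p + 7 = 3p + 1 ⇒ −9p = -6 ⇒ p = 2/3, and the value is (-6)·(2/3) + 7 = 3.
For the receiver: with q = P(Wide), equating Center's and Right's payoffs gives −3q + 4 = 6q + 1 ⇒ q = 1/3.

2/3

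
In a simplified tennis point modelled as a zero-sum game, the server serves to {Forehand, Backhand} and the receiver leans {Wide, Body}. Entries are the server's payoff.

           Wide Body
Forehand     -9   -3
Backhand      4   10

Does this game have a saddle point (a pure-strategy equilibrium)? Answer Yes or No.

Row minima: Forehand → -9, Backhand → 4; maximin = 4.
Column maxima: Wide → 4, Body → 10; minimax = 4.
maximin = minimax = 4, so a saddle point exists.

Yes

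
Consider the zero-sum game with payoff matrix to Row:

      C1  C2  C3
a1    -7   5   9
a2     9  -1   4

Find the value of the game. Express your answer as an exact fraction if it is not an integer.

Row minima: a1 → -7, a2 → -1; maximin = -1.
Column maxima: C1 → 9, C2 → 5, C3 → 9; minimax = 5.
-1 ≠ 5, so there is no saddle point; optimal play is mixed.
C3 is strictly dominated by C2 (it gives Row strictly more in every row), so Column never plays it.
On the remaining 2×2 (a1, a2 vs C1, C2):
Let Row play a1 with probability p. Expected payoff against C1: (-7)p + 9(1−p) = −16p + 9; against C2: 5p + (-1)(1−p) = 6p − 1.
Setting these equal: −16p + 9 = 6p − 1 ⇒ −22p = -10 ⇒ p = 5/11, and the value is (-16)·(5/11) + 9 = 19/11.
For Column: with q = P(C1), equating a1's and a2's payoffs gives −12q + 5 = 10q − 1 ⇒ q = 3/11.

19/11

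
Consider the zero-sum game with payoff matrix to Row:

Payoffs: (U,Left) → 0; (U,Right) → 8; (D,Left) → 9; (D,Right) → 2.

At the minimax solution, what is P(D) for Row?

8/15

Row minima: U → 0, D → 2; maximin = 2.
Column maxima: Left → 9, Right → 8; minimax = 8.
2 ≠ 8, so there is no saddle point; optimal play is mixed.
Let Row play U with probability p. Expected payoff against Left: 0p + 9(1−p) = −9p + 9; against Right: 8p + 2(1−p) = 6p + 2.
Setting these equal: −9p + 9 = 6p + 2 ⇒ −15p = -7 ⇒ p = 7/15, and the value is (-9)·(7/15) + 9 = 24/5.
For Column: with q = P(Left), equating U's and D's payoffs gives −8q + 8 = 7q + 2 ⇒ q = 2/5.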